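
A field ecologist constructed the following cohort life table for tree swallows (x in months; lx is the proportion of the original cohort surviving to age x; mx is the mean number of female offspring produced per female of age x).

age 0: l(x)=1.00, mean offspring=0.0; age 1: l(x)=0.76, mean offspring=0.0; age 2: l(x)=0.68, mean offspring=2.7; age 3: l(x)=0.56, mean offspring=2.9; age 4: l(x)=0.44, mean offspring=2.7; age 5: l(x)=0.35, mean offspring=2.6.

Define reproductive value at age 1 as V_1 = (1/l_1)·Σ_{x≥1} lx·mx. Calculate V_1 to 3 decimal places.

7.313

lx·mx for x ≥ 1: 0, 1.836, 1.624, 1.188, 0.91 → sum = 5.558
V_1 = 5.558 / l_1 = 5.558 / 0.76 = 7.313158… → 7.313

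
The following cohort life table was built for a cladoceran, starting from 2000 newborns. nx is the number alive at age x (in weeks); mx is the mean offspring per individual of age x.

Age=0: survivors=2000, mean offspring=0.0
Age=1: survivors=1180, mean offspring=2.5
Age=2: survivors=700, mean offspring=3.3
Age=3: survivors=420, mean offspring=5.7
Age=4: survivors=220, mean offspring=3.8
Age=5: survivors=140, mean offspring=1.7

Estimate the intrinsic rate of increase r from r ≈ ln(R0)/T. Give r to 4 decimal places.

lx = nx/n0 = nx/2000: 1, 0.59, 0.35, 0.21, 0.11, 0.07
R0 = Σ lx·mx = 0 + 1.475 + 1.155 + 1.197 + 0.418 + 0.119 = 4.364
Σ x·lx·mx = 9.643; T = 9.643/4.364 = 2.20967…
r ≈ ln(R0)/T = ln(4.364)/2.20967… = 0.666791… → 0.6668

0.6668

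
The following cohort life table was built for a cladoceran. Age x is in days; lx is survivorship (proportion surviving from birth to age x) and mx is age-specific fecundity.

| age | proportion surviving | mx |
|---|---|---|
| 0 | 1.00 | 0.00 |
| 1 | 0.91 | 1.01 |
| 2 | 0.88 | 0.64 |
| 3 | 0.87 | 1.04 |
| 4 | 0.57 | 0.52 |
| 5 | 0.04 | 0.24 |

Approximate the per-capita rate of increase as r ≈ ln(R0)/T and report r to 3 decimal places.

0.445

R0 = Σ lx·mx = 0 + 0.9191 + 0.5632 + 0.9048 + 0.2964 + 0.0096 = 2.6931
Σ x·lx·mx = 5.9935; T = 5.9935/2.6931 = 2.2255…
r ≈ ln(R0)/T = ln(2.6931)/2.2255… = 0.44515… → 0.445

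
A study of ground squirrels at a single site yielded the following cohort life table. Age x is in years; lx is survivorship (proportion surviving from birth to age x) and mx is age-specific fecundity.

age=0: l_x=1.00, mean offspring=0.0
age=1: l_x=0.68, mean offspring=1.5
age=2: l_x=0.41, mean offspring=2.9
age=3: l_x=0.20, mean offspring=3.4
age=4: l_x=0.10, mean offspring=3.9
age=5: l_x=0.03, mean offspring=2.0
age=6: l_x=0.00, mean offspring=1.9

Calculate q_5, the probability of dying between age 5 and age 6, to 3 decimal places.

1.000

q_5 = (l_5 − l_6) / l_5 = (0.03 − 0) / 0.03
     = 0.03 / 0.03 = 1 → 1.000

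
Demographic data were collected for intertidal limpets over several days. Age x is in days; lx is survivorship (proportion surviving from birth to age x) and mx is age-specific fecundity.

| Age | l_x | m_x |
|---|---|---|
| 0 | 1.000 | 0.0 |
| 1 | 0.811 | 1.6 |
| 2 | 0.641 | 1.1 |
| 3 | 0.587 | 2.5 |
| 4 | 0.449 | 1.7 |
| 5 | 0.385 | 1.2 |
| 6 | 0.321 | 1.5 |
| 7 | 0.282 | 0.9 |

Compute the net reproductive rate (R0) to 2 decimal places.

lx·mx by age: 0, 1.2976, 0.7051, 1.4675, 0.7633, 0.462, 0.4815, 0.2538
R0 = Σ lx·mx = 5.4308 → 5.43

5.43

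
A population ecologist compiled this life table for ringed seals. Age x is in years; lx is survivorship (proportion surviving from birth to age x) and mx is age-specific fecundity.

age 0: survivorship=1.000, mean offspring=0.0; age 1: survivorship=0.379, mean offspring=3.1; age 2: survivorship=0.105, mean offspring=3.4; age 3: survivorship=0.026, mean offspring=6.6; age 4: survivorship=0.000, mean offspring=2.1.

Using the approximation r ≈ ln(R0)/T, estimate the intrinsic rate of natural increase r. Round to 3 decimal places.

0.378

R0 = Σ lx·mx = 0 + 1.1749 + 0.357 + 0.1716 + 0 = 1.7035
Σ x·lx·mx = 2.4037; T = 2.4037/1.7035 = 1.41104…
r ≈ ln(R0)/T = ln(1.7035)/1.41104… = 0.37751… → 0.378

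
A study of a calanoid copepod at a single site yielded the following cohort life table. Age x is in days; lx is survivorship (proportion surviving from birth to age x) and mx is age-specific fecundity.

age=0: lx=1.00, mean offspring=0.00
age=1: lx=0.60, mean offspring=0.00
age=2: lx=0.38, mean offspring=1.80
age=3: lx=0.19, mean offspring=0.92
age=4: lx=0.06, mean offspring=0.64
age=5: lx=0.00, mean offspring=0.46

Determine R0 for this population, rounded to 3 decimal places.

0.897

lx·mx by age: 0, 0, 0.684, 0.1748, 0.0384, 0
R0 = Σ lx·mx = 0.8972 → 0.897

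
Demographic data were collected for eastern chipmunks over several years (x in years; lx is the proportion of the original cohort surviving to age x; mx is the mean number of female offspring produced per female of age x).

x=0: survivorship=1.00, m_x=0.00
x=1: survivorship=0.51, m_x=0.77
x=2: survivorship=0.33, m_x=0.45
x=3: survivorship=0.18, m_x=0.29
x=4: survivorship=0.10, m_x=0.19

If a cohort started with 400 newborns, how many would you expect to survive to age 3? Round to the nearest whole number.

72

Expected survivors = N0 · l_3 = 400 × 0.18 = 72 → 72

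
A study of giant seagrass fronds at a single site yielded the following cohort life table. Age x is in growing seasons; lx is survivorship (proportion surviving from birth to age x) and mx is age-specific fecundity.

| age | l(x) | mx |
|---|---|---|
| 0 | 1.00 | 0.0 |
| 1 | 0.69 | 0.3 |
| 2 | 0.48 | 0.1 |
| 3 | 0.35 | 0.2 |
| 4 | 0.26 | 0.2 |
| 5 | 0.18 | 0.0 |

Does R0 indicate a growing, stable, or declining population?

R0 = Σ lx·mx = 0 + 0.207 + 0.048 + 0.07 + 0.052 + 0 = 0.377
R0 < 1, so the population is declining.

declining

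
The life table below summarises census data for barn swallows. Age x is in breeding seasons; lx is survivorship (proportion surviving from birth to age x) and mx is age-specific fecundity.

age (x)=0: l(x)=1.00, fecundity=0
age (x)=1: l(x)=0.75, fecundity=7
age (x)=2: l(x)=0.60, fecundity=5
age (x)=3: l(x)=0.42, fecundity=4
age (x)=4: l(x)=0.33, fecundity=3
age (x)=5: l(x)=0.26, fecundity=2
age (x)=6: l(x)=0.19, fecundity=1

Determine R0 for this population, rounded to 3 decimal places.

lx·mx by age: 0, 5.25, 3, 1.68, 0.99, 0.52, 0.19
R0 = Σ lx·mx = 11.63 → 11.630

11.630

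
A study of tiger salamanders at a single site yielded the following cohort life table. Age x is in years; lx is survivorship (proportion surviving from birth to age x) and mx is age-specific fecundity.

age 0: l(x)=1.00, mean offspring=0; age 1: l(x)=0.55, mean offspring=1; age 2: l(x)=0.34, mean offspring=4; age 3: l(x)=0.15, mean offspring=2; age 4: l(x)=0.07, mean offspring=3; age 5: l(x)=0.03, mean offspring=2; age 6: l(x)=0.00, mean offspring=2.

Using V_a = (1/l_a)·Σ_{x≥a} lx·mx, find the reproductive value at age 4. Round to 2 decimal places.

3.86

lx·mx for x ≥ 4: 0.21, 0.06, 0 → sum = 0.27
V_4 = 0.27 / l_4 = 0.27 / 0.07 = 3.857143… → 3.86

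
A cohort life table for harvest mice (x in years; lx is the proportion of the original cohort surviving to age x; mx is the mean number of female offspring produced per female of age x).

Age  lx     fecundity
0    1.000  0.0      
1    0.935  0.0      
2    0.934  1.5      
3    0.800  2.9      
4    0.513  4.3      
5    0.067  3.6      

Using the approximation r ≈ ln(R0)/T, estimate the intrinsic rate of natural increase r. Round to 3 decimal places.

0.567

R0 = Σ lx·mx = 0 + 0 + 1.401 + 2.32 + 2.2059 + 0.2412 = 6.1681
Σ x·lx·mx = 19.7916; T = 19.7916/6.1681 = 3.2087…
r ≈ ln(R0)/T = ln(6.1681)/3.2087… = 0.56702… → 0.567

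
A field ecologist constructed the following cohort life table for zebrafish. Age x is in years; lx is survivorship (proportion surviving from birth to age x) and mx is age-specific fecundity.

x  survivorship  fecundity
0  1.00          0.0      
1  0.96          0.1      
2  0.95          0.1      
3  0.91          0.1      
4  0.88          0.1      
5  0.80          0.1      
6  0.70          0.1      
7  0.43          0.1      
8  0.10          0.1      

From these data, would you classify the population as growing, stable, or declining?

R0 = Σ lx·mx = 0 + 0.096 + 0.095 + 0.091 + 0.088 + 0.08 + 0.07 + 0.043 + 0.01 = 0.573
R0 < 1, so the population is declining.

declining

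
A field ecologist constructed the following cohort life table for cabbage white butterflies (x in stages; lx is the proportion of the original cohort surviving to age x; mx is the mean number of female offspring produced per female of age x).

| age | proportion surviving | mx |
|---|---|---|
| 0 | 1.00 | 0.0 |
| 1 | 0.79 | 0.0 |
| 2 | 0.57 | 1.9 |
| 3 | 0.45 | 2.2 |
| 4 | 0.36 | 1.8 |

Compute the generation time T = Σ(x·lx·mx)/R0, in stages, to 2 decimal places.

lx·mx: 0, 0, 1.083, 0.99, 0.648 → R0 = 2.721
x·lx·mx: 0, 0, 2.166, 2.97, 2.592 → Σ = 7.728
T = 7.728 / 2.721 = 2.840132… → 2.84

2.84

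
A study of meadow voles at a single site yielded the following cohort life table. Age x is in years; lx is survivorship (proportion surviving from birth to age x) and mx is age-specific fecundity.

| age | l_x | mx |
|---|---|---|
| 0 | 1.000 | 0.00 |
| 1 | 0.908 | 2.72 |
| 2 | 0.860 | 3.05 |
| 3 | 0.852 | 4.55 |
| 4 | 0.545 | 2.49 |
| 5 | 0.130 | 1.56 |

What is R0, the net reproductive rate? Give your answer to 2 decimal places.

10.53

lx·mx by age: 0, 2.46976, 2.623, 3.8766, 1.35705, 0.2028
R0 = Σ lx·mx = 10.52921 → 10.53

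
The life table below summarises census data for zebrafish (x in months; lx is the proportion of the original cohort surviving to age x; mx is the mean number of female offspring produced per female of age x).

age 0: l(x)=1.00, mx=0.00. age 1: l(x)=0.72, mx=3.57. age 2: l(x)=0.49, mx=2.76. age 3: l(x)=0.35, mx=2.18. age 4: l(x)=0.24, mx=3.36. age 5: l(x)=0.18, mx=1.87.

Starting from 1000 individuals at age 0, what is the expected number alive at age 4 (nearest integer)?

Expected survivors = N0 · l_4 = 1000 × 0.24 = 240 → 240

240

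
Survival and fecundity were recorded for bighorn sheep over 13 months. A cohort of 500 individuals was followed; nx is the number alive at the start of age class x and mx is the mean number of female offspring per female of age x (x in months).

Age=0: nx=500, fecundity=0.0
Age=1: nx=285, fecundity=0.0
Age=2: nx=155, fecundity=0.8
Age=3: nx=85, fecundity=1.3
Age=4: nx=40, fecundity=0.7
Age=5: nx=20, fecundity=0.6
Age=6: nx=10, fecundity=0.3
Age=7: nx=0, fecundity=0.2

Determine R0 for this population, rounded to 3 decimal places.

lx = nx/n0 = nx/500: 1, 0.57, 0.31, 0.17, 0.08, 0.04, 0.02, 0
lx·mx by age: 0, 0, 0.248, 0.221, 0.056, 0.024, 0.006, 0
R0 = Σ lx·mx = 0.555 → 0.555

0.555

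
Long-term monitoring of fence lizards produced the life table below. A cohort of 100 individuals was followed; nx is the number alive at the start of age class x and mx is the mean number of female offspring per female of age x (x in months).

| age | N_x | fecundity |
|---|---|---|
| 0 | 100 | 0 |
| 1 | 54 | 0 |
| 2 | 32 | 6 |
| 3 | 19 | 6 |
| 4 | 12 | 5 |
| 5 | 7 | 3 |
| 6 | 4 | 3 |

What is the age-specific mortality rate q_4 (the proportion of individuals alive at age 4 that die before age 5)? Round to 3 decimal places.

0.417

lx = nx/n0 = nx/100: 1, 0.54, 0.32, 0.19, 0.12, 0.07, 0.04
q_4 = (l_4 − l_5) / l_4 = (0.12 − 0.07) / 0.12
     = 0.05 / 0.12 = 0.416667… → 0.417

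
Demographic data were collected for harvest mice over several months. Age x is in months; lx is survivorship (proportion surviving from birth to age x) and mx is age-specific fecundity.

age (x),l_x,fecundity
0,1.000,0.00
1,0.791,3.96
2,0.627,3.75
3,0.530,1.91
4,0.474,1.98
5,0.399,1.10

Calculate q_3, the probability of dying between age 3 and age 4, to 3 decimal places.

q_3 = (l_3 − l_4) / l_3 = (0.53 − 0.474) / 0.53
     = 0.056 / 0.53 = 0.10566… → 0.106

0.106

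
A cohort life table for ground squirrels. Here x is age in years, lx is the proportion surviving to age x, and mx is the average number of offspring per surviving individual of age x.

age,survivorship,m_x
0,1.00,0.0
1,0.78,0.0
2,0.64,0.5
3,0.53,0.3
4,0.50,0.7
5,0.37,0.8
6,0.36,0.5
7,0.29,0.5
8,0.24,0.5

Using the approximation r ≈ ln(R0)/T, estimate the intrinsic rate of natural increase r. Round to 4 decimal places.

R0 = Σ lx·mx = 0 + 0 + 0.32 + 0.159 + 0.35 + 0.296 + 0.18 + 0.145 + 0.12 = 1.57
Σ x·lx·mx = 7.052; T = 7.052/1.57 = 4.49172…
r ≈ ln(R0)/T = ln(1.57)/4.49172… = 0.100424… → 0.1004

0.1004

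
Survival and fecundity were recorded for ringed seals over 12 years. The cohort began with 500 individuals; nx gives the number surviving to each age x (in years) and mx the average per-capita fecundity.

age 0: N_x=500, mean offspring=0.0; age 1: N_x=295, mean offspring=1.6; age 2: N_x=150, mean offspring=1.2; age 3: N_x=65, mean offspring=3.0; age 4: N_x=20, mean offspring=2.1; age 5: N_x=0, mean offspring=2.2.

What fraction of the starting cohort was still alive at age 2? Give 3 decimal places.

0.300

l_2 = n_2/n_0 = 150/500 = 0.3 → 0.300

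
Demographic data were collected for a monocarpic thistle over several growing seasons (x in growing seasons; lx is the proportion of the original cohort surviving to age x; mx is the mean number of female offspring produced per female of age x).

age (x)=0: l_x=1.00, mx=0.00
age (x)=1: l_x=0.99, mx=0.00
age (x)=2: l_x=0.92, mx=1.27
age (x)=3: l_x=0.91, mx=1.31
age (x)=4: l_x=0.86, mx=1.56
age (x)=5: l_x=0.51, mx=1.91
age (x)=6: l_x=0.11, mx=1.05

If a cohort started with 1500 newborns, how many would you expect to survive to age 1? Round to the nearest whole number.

Expected survivors = N0 · l_1 = 1500 × 0.99 = 1485 → 1485

1485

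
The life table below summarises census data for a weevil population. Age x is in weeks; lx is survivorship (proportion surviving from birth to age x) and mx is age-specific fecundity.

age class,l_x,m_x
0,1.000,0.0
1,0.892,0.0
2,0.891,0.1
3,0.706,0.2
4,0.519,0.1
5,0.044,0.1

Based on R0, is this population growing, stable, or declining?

declining

R0 = Σ lx·mx = 0 + 0 + 0.0891 + 0.1412 + 0.0519 + 0.0044 = 0.2866
R0 < 1, so the population is declining.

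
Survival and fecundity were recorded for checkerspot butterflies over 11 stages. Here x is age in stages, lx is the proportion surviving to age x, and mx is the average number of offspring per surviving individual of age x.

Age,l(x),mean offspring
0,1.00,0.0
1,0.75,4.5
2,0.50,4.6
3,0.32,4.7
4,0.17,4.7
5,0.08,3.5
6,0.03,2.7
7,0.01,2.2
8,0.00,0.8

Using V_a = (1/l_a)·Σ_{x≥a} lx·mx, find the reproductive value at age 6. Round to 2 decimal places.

3.43

lx·mx for x ≥ 6: 0.081, 0.022, 0 → sum = 0.103
V_6 = 0.103 / l_6 = 0.103 / 0.03 = 3.433333… → 3.43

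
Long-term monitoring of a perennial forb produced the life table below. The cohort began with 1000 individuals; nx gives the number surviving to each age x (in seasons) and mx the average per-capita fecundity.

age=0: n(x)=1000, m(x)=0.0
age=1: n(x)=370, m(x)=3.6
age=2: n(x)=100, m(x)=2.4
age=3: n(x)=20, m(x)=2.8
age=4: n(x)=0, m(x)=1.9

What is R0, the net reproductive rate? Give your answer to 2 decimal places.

1.63

lx = nx/n0 = nx/1000: 1, 0.37, 0.1, 0.02, 0
lx·mx by age: 0, 1.332, 0.24, 0.056, 0
R0 = Σ lx·mx = 1.628 → 1.63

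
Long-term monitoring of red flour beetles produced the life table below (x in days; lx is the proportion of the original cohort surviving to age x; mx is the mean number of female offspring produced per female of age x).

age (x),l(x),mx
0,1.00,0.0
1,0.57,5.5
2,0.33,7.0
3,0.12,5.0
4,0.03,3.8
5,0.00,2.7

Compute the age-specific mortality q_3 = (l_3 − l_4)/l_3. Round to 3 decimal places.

q_3 = (l_3 − l_4) / l_3 = (0.12 − 0.03) / 0.12
     = 0.09 / 0.12 = 0.75 → 0.750

0.750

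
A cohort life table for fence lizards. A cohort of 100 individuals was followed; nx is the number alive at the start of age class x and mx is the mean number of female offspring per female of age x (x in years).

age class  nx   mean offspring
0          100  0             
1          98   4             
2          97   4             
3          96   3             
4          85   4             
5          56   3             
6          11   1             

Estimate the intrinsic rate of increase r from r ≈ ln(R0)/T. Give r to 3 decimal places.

lx = nx/n0 = nx/100: 1, 0.98, 0.97, 0.96, 0.85, 0.56, 0.11
R0 = Σ lx·mx = 0 + 3.92 + 3.88 + 2.88 + 3.4 + 1.68 + 0.11 = 15.87
Σ x·lx·mx = 42.98; T = 42.98/15.87 = 2.70825…
r ≈ ln(R0)/T = ln(15.87)/2.70825… = 1.02074… → 1.021

1.021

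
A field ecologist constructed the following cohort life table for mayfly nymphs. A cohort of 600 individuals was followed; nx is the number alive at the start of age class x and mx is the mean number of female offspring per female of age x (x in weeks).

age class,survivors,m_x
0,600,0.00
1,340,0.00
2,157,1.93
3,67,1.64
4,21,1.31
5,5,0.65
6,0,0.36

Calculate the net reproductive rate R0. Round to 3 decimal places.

lx = nx/n0 = nx/600: 1, 0.56667…, 0.26167…, 0.11167…, 0.035, 0.00833…, 0
lx·mx by age: 0, 0, 0.505017…, 0.183133…, 0.04585, 0.005417…, 0
R0 = Σ lx·mx = 0.739417… → 0.739

0.739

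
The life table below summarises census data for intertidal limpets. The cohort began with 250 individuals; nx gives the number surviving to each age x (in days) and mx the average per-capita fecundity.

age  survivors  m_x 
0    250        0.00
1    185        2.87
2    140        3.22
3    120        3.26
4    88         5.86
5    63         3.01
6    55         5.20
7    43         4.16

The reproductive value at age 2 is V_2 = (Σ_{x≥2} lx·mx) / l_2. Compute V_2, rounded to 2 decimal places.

lx = nx/n0 = nx/250: 1, 0.74, 0.56, 0.48, 0.352, 0.252, 0.22, 0.172
lx·mx for x ≥ 2: 1.8032, 1.5648, 2.06272, 0.75852, 1.144, 0.71552 → sum = 8.04876
V_2 = 8.04876 / l_2 = 8.04876 / 0.56 = 14.372786… → 14.37

14.37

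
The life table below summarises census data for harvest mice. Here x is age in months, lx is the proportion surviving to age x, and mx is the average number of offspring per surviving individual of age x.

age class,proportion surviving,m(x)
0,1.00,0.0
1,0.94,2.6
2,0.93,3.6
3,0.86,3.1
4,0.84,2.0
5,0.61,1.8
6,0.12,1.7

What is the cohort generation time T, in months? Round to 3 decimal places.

2.672

lx·mx: 0, 2.444, 3.348, 2.666, 1.68, 1.098, 0.204 → R0 = 11.44
x·lx·mx: 0, 2.444, 6.696, 7.998, 6.72, 5.49, 1.224 → Σ = 30.572
T = 30.572 / 11.44 = 2.672378… → 2.672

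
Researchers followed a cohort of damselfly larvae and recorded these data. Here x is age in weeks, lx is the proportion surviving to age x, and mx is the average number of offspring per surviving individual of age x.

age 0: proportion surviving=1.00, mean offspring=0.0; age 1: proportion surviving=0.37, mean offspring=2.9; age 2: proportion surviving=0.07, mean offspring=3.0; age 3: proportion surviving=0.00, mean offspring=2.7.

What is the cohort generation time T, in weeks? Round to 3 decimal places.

lx·mx: 0, 1.073, 0.21, 0 → R0 = 1.283
x·lx·mx: 0, 1.073, 0.42, 0 → Σ = 1.493
T = 1.493 / 1.283 = 1.163679… → 1.164

1.164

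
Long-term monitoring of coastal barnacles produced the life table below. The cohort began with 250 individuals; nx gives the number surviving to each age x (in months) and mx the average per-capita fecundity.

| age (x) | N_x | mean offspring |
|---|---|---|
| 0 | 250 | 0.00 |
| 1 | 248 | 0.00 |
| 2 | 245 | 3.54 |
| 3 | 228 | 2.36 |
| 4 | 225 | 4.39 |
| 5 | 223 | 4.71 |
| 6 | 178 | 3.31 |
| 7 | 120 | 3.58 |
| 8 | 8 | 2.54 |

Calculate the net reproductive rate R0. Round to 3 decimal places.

lx = nx/n0 = nx/250: 1, 0.992, 0.98, 0.912, 0.9, 0.892, 0.712, 0.48, 0.032
lx·mx by age: 0, 0, 3.4692, 2.15232, 3.951, 4.20132, 2.35672, 1.7184, 0.08128
R0 = Σ lx·mx = 17.93024 → 17.930

17.930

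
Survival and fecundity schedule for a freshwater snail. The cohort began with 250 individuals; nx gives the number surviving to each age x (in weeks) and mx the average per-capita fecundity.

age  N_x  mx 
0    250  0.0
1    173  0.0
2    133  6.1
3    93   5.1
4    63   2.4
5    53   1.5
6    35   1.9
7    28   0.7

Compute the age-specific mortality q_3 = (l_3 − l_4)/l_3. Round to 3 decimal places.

0.323

lx = nx/n0 = nx/250: 1, 0.692, 0.532, 0.372, 0.252, 0.212, 0.14, 0.112
q_3 = (l_3 − l_4) / l_3 = (0.372 − 0.252) / 0.372
     = 0.12 / 0.372 = 0.322581… → 0.323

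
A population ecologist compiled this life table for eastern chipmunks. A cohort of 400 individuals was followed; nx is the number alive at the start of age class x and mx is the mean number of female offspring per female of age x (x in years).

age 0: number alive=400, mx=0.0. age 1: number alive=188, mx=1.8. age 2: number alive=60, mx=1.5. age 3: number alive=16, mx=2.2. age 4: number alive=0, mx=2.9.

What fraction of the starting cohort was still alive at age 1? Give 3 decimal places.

0.470

l_1 = n_1/n_0 = 188/400 = 0.47 → 0.470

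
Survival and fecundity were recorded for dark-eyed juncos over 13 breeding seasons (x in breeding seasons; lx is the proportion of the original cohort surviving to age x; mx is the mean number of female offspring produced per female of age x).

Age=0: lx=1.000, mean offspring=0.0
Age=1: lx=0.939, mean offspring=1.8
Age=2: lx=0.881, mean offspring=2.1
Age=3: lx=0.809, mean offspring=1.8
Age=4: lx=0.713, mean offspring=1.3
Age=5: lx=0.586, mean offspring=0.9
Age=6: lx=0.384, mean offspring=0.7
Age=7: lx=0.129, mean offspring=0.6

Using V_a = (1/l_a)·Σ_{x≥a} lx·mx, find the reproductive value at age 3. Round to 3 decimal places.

lx·mx for x ≥ 3: 1.4562, 0.9269, 0.5274, 0.2688, 0.0774 → sum = 3.2567
V_3 = 3.2567 / l_3 = 3.2567 / 0.809 = 4.025587… → 4.026

4.026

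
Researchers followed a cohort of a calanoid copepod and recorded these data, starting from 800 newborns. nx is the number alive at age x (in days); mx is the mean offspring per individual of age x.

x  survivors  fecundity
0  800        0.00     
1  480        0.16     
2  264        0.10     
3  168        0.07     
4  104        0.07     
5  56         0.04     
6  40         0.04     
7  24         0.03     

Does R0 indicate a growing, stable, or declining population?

lx = nx/n0 = nx/800: 1, 0.6, 0.33, 0.21, 0.13, 0.07, 0.05, 0.03
R0 = Σ lx·mx = 0 + 0.096 + 0.033 + 0.0147 + 0.0091 + 0.0028 + 0.002 + 0.0009 = 0.1585
R0 < 1, so the population is declining.

declining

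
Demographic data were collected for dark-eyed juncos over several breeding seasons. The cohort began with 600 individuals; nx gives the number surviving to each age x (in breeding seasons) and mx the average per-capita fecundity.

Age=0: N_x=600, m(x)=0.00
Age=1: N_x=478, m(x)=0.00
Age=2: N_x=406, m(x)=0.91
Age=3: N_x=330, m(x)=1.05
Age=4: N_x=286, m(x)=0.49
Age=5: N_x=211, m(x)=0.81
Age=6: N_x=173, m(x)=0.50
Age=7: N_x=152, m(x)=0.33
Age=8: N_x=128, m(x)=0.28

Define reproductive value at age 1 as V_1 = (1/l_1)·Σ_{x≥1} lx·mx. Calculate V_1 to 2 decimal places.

2.51

lx = nx/n0 = nx/600: 1, 0.79667…, 0.67667…, 0.55, 0.47667…, 0.35167…, 0.28833…, 0.25333…, 0.21333…
lx·mx for x ≥ 1: 0, 0.615767…, 0.5775, 0.233567…, 0.28485…, 0.144167…, 0.0836…, 0.059733… → sum = 1.999183…
V_1 = 1.999183… / l_1 = 1.999183… / 0.796667… = 2.509435… → 2.51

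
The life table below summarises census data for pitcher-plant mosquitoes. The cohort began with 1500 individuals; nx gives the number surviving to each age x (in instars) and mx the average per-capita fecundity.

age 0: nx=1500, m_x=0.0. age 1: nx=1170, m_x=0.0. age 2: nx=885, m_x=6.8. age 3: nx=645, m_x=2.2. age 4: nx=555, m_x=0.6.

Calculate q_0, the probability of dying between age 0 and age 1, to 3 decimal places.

lx = nx/n0 = nx/1500: 1, 0.78, 0.59, 0.43, 0.37
q_0 = (l_0 − l_1) / l_0 = (1 − 0.78) / 1
     = 0.22 / 1 = 0.22 → 0.220

0.220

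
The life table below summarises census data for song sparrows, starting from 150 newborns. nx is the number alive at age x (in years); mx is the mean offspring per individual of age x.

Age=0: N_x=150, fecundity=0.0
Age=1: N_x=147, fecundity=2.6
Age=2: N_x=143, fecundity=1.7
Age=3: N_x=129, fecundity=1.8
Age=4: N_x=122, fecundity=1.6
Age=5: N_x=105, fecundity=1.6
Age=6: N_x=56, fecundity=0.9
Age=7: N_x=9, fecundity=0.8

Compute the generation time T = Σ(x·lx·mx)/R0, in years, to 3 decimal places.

2.768

lx = nx/n0 = nx/150: 1, 0.98, 0.95333…, 0.86, 0.81333…, 0.7, 0.37333…, 0.06
lx·mx: 0, 2.548, 1.620667…, 1.548, 1.301333…, 1.12, 0.336…, 0.048 → R0 = 8.522…
x·lx·mx: 0, 2.548, 3.241333…, 4.644, 5.205333…, 5.6, 2.016…, 0.336 → Σ = 23.590667…
T = 23.590667… / 8.522… = 2.768208… → 2.768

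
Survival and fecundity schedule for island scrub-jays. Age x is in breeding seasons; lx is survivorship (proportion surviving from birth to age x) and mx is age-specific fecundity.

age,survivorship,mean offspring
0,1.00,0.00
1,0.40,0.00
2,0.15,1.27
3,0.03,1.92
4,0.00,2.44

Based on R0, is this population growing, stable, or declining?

R0 = Σ lx·mx = 0 + 0 + 0.1905 + 0.0576 + 0 = 0.2481
R0 < 1, so the population is declining.

declining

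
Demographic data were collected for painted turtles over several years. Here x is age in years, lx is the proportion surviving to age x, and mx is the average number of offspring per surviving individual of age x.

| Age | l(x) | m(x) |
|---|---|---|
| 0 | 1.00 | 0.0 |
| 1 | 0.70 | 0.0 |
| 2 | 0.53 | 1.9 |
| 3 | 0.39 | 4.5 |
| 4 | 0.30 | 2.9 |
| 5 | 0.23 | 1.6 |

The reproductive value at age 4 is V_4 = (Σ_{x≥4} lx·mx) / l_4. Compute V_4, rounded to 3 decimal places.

lx·mx for x ≥ 4: 0.87, 0.368 → sum = 1.238
V_4 = 1.238 / l_4 = 1.238 / 0.3 = 4.126667… → 4.127

4.127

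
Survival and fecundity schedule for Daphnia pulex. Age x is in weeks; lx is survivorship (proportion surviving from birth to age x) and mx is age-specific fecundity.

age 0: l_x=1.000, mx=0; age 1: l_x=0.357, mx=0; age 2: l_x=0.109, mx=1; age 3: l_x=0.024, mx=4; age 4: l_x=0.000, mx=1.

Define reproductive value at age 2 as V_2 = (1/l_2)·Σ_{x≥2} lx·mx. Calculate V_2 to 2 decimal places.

1.88

lx·mx for x ≥ 2: 0.109, 0.096, 0 → sum = 0.205
V_2 = 0.205 / l_2 = 0.205 / 0.109 = 1.880734… → 1.88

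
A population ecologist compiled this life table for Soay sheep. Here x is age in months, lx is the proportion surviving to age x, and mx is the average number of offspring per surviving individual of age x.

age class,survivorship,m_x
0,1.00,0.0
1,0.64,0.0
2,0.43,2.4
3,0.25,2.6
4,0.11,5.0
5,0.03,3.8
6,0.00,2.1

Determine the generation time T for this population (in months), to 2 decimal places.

2.89

lx·mx: 0, 0, 1.032, 0.65, 0.55, 0.114, 0 → R0 = 2.346
x·lx·mx: 0, 0, 2.064, 1.95, 2.2, 0.57, 0 → Σ = 6.784
T = 6.784 / 2.346 = 2.891731… → 2.89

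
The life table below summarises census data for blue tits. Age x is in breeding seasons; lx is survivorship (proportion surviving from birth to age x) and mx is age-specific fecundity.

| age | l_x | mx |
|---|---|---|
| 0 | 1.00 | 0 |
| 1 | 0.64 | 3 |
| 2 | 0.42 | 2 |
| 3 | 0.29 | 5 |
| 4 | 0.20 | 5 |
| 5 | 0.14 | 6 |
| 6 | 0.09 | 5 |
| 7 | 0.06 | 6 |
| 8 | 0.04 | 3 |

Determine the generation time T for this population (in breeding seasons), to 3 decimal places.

lx·mx: 0, 1.92, 0.84, 1.45, 1, 0.84, 0.45, 0.36, 0.12 → R0 = 6.98
x·lx·mx: 0, 1.92, 1.68, 4.35, 4, 4.2, 2.7, 2.52, 0.96 → Σ = 22.33
T = 22.33 / 6.98 = 3.19914… → 3.199

3.199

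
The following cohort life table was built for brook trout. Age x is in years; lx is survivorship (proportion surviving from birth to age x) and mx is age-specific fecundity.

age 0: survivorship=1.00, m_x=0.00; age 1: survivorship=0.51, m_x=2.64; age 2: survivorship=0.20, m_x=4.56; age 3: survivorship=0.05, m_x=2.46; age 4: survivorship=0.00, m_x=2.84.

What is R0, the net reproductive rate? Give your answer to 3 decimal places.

lx·mx by age: 0, 1.3464, 0.912, 0.123, 0
R0 = Σ lx·mx = 2.3814 → 2.381

2.381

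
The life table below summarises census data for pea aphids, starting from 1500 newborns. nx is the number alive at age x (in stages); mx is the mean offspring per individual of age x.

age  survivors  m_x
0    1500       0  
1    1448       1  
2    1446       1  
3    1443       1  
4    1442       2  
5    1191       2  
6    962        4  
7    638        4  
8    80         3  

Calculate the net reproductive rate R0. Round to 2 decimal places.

10.83

lx = nx/n0 = nx/1500: 1, 0.96533…, 0.964, 0.962, 0.96133…, 0.794, 0.64133…, 0.42533…, 0.05333…
lx·mx by age: 0, 0.965333…, 0.964, 0.962, 1.922667…, 1.588, 2.565333…, 1.701333…, 0.16…
R0 = Σ lx·mx = 10.828667… → 10.83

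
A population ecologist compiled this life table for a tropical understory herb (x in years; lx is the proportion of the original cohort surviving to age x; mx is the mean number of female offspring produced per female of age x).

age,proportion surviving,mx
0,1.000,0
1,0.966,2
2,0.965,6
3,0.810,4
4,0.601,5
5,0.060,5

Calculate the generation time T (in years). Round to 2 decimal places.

lx·mx: 0, 1.932, 5.79, 3.24, 3.005, 0.3 → R0 = 14.267
x·lx·mx: 0, 1.932, 11.58, 9.72, 12.02, 1.5 → Σ = 36.752
T = 36.752 / 14.267 = 2.576015… → 2.58

2.58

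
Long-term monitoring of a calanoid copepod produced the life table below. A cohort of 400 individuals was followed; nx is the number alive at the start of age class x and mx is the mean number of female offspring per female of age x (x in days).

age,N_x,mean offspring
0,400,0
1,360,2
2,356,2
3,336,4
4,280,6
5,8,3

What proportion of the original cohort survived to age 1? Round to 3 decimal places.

l_1 = n_1/n_0 = 360/400 = 0.9 → 0.900

0.900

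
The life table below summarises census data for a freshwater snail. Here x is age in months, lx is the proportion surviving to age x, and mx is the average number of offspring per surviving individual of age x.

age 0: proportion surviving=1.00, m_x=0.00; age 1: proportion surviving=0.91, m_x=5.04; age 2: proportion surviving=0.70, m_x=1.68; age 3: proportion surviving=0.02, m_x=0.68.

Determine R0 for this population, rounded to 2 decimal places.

5.78

lx·mx by age: 0, 4.5864, 1.176, 0.0136
R0 = Σ lx·mx = 5.776 → 5.78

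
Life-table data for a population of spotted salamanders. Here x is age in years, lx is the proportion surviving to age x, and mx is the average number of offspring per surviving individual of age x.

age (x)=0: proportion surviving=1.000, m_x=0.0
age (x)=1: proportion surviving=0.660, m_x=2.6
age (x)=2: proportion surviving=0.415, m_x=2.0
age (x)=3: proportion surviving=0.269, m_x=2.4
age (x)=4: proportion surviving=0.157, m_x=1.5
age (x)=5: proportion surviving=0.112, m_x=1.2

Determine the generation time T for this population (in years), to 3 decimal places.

lx·mx: 0, 1.716, 0.83, 0.6456, 0.2355, 0.1344 → R0 = 3.5615
x·lx·mx: 0, 1.716, 1.66, 1.9368, 0.942, 0.672 → Σ = 6.9268
T = 6.9268 / 3.5615 = 1.944911… → 1.945

1.945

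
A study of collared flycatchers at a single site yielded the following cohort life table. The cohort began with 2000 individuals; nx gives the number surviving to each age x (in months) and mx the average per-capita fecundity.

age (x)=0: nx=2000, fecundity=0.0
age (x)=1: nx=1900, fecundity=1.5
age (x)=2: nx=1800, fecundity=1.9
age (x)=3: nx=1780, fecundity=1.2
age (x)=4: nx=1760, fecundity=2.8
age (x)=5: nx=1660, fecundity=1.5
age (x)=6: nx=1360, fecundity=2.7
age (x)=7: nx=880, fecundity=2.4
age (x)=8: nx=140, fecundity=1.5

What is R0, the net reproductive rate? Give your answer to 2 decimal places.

10.91

lx = nx/n0 = nx/2000: 1, 0.95, 0.9, 0.89, 0.88, 0.83, 0.68, 0.44, 0.07
lx·mx by age: 0, 1.425, 1.71, 1.068, 2.464, 1.245, 1.836, 1.056, 0.105
R0 = Σ lx·mx = 10.909 → 10.91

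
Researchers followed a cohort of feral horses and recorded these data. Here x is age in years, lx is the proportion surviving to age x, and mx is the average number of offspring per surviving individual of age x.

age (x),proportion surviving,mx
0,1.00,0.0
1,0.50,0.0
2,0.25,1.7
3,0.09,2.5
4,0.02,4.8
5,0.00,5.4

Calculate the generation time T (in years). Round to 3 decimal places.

lx·mx: 0, 0, 0.425, 0.225, 0.096, 0 → R0 = 0.746
x·lx·mx: 0, 0, 0.85, 0.675, 0.384, 0 → Σ = 1.909
T = 1.909 / 0.746 = 2.558981… → 2.559

2.559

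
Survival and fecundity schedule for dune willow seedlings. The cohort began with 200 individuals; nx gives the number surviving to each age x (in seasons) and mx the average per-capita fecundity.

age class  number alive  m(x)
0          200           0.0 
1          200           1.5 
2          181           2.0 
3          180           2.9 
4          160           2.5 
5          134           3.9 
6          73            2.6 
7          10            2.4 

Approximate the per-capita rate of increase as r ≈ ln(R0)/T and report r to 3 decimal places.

0.701

lx = nx/n0 = nx/200: 1, 1, 0.905, 0.9, 0.8, 0.67, 0.365, 0.05
R0 = Σ lx·mx = 0 + 1.5 + 1.81 + 2.61 + 2 + 2.613 + 0.949 + 0.12 = 11.602
Σ x·lx·mx = 40.549; T = 40.549/11.602 = 3.495…
r ≈ ln(R0)/T = ln(11.602)/3.495… = 0.70134… → 0.701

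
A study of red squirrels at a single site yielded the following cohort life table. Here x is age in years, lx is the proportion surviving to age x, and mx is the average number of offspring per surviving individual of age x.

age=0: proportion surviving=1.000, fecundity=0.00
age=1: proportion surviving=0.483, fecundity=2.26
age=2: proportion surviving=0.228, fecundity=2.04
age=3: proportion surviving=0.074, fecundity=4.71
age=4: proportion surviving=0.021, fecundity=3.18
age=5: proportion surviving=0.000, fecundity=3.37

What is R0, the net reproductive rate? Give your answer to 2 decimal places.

lx·mx by age: 0, 1.09158, 0.46512, 0.34854, 0.06678, 0
R0 = Σ lx·mx = 1.97202 → 1.97

1.97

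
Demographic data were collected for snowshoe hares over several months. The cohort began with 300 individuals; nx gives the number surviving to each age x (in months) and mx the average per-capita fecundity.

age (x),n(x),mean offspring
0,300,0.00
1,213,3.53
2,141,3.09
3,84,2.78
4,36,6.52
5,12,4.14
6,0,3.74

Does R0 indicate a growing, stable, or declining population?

lx = nx/n0 = nx/300: 1, 0.71, 0.47, 0.28, 0.12, 0.04, 0
R0 = Σ lx·mx = 0 + 2.5063 + 1.4523 + 0.7784 + 0.7824 + 0.1656 + 0 = 5.685
R0 > 1, so the population is growing.

growing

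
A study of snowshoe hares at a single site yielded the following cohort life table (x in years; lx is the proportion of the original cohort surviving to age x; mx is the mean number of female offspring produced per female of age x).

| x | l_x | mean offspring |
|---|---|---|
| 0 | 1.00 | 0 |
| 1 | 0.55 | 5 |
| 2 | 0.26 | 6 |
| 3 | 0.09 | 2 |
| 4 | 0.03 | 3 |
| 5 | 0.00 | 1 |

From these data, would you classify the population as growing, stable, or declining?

growing

R0 = Σ lx·mx = 0 + 2.75 + 1.56 + 0.18 + 0.09 + 0 = 4.58
R0 > 1, so the population is growing.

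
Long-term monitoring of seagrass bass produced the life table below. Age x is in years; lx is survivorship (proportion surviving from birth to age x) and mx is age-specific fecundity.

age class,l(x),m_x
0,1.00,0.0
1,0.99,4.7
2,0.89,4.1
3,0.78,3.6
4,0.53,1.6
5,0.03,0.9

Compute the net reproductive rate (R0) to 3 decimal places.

11.985

lx·mx by age: 0, 4.653, 3.649, 2.808, 0.848, 0.027
R0 = Σ lx·mx = 11.985 → 11.985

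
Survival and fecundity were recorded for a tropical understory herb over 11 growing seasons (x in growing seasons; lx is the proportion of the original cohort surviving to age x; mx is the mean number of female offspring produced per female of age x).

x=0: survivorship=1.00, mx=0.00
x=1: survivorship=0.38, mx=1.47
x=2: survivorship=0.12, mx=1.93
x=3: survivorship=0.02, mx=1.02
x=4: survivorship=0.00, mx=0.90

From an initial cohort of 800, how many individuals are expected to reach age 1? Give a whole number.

304

Expected survivors = N0 · l_1 = 800 × 0.38 = 304 → 304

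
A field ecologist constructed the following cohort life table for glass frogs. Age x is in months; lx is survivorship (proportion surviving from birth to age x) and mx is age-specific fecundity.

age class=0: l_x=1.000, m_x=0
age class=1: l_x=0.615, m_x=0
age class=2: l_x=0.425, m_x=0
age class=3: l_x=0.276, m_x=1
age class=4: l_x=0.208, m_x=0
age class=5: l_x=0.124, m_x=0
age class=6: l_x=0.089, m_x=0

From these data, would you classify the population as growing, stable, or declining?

declining

R0 = Σ lx·mx = 0 + 0 + 0 + 0.276 + 0 + 0 + 0 = 0.276
R0 < 1, so the population is declining.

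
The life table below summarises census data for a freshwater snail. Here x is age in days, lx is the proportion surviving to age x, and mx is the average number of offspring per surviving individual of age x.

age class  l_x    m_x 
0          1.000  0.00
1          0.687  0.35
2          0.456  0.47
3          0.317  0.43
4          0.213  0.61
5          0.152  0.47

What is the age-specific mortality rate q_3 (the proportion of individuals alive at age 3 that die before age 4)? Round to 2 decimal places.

q_3 = (l_3 − l_4) / l_3 = (0.317 − 0.213) / 0.317
     = 0.104 / 0.317 = 0.328076… → 0.33

0.33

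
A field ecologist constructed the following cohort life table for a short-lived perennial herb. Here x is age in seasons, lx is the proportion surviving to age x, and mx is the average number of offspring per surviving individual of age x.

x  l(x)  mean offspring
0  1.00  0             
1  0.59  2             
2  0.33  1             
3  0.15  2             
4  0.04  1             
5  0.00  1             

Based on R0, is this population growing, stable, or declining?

R0 = Σ lx·mx = 0 + 1.18 + 0.33 + 0.3 + 0.04 + 0 = 1.85
R0 > 1, so the population is growing.

growing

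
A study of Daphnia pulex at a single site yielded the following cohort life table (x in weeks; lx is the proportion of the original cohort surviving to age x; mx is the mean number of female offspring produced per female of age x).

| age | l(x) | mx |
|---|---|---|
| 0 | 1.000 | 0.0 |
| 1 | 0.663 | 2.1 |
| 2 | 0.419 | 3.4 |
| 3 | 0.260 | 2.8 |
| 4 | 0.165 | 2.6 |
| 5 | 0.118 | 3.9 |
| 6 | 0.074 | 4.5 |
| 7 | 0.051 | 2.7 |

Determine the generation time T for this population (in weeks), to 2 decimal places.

lx·mx: 0, 1.3923, 1.4246, 0.728, 0.429, 0.4602, 0.333, 0.1377 → R0 = 4.9048
x·lx·mx: 0, 1.3923, 2.8492, 2.184, 1.716, 2.301, 1.998, 0.9639 → Σ = 13.4044
T = 13.4044 / 4.9048 = 2.732915… → 2.73

2.73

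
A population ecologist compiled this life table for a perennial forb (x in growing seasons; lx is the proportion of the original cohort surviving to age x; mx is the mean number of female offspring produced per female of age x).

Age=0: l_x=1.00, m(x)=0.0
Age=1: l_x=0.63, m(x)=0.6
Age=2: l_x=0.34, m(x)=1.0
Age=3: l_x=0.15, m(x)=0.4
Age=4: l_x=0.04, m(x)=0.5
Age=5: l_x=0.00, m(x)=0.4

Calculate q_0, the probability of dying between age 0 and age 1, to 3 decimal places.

0.370

q_0 = (l_0 − l_1) / l_0 = (1 − 0.63) / 1
     = 0.37 / 1 = 0.37 → 0.370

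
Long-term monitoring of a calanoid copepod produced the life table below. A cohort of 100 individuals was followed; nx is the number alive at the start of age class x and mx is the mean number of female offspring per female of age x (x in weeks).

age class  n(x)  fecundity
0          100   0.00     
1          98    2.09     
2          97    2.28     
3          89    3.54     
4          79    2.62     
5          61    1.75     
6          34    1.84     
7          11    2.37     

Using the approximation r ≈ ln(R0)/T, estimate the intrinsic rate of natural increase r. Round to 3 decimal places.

0.793

lx = nx/n0 = nx/100: 1, 0.98, 0.97, 0.89, 0.79, 0.61, 0.34, 0.11
R0 = Σ lx·mx = 0 + 2.0482 + 2.2116 + 3.1506 + 2.0698 + 1.0675 + 0.6256 + 0.2607 = 11.434
Σ x·lx·mx = 35.1184; T = 35.1184/11.434 = 3.0714…
r ≈ ln(R0)/T = ln(11.434)/3.0714… = 0.79332… → 0.793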